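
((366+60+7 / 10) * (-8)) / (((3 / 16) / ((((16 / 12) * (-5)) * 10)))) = 10923520 / 9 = 1213724.44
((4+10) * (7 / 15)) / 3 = 98 / 45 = 2.18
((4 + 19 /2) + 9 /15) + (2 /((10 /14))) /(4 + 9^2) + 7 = 17963 /850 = 21.13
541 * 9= 4869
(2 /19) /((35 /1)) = 2 /665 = 0.00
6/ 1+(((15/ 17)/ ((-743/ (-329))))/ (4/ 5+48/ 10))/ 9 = 910607/ 151572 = 6.01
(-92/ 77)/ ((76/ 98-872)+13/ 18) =11592/ 8445613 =0.00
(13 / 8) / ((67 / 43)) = 559 / 536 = 1.04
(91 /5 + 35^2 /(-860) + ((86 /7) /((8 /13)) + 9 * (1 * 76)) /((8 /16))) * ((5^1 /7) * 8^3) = 1097820032 /2107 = 521034.66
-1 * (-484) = 484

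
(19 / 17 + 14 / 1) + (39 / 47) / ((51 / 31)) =12482 / 799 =15.62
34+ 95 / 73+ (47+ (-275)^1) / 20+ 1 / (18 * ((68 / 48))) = 445654 / 18615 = 23.94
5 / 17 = 0.29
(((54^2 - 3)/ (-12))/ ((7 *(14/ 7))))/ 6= -971/ 336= -2.89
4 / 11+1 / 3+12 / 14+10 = 2669 / 231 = 11.55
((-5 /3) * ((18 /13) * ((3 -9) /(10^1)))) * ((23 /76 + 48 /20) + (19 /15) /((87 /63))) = 359019 /71630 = 5.01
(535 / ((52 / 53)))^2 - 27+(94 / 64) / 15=24117998453 / 81120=297312.60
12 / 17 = 0.71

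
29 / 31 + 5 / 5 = 1.94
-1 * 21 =-21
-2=-2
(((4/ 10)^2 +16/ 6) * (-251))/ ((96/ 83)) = -1104149/ 1800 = -613.42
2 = 2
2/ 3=0.67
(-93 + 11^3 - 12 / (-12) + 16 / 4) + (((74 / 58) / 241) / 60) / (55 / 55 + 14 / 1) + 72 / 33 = 86155500107 / 69191100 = 1245.18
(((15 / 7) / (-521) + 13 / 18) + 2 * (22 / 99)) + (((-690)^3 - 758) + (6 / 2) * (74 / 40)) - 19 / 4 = -35942252408057 / 109410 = -328509756.04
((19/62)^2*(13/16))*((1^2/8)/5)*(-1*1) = -0.00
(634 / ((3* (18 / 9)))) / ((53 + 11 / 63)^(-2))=3557532500 / 11907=298776.56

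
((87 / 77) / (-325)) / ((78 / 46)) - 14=-4555217 / 325325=-14.00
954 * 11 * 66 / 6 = 115434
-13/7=-1.86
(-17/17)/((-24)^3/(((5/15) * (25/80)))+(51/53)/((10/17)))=106/14067129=0.00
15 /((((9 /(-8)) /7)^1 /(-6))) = 560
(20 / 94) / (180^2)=1 / 152280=0.00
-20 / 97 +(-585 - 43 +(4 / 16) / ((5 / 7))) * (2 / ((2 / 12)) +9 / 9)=-15829733 / 1940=-8159.66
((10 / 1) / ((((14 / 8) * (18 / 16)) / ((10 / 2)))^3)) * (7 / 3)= 40960000 / 107163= 382.22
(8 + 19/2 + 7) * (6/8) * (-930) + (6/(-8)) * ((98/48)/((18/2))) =-4921609/288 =-17088.92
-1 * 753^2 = -567009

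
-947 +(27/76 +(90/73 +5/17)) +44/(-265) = -23626177029/24993740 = -945.28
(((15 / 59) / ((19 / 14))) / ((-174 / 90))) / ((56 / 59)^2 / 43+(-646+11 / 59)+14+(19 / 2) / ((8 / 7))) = 127864800 / 822747672919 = 0.00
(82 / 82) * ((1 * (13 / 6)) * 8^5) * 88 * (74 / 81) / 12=346750976 / 729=475652.92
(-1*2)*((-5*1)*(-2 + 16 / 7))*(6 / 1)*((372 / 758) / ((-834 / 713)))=-7.19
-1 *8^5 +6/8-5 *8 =-131229/4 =-32807.25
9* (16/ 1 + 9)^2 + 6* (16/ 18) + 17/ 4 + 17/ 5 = 338279/ 60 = 5637.98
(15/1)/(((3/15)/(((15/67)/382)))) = 1125/25594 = 0.04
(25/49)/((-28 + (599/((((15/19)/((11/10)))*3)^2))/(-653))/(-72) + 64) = 238018500000/30039745711031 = 0.01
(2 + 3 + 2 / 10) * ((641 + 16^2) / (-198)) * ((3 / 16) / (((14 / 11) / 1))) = -3887 / 1120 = -3.47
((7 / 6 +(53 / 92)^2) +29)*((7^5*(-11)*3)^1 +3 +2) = -16915284.83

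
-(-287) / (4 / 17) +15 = 4939 / 4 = 1234.75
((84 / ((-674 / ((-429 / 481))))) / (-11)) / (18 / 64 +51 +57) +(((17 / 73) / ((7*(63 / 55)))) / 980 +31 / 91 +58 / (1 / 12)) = 39172104313448809 / 56254230412380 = 696.34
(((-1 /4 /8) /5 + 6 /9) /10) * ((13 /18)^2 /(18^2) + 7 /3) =77700821 /503884800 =0.15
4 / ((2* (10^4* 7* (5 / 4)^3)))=8 / 546875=0.00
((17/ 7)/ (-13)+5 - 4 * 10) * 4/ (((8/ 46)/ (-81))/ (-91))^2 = -252829903189.50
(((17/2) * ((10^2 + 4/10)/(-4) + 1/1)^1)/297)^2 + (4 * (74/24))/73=1660499257/2575702800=0.64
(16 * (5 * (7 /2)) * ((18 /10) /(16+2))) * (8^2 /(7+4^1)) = 1792 /11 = 162.91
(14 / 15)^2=196 / 225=0.87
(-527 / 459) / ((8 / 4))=-31 / 54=-0.57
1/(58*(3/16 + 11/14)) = 56/3161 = 0.02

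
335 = 335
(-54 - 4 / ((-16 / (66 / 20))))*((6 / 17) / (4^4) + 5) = -23148141 / 87040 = -265.95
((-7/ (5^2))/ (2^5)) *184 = -161/ 100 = -1.61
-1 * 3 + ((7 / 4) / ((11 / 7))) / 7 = -125 / 44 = -2.84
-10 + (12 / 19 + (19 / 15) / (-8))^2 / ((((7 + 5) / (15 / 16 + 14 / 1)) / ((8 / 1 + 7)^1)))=-387141601 / 66539520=-5.82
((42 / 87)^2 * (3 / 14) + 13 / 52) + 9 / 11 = 41375 / 37004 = 1.12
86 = 86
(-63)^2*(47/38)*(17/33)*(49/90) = 5755197/4180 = 1376.84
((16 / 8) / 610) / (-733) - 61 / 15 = -4.07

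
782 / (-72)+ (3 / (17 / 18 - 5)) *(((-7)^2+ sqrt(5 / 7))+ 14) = -151015 / 2628 - 54 *sqrt(35) / 511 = -58.09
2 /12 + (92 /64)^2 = 1715 /768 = 2.23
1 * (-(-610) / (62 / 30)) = 9150 / 31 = 295.16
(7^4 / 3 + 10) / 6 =2431 / 18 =135.06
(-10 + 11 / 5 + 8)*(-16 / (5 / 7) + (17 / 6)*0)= -112 / 25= -4.48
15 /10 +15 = 33 /2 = 16.50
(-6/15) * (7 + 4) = -22/5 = -4.40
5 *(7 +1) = 40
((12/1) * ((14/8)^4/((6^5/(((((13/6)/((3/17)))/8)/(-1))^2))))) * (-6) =-117267241/573308928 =-0.20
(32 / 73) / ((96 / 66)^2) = 121 / 584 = 0.21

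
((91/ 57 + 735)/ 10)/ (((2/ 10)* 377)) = 0.98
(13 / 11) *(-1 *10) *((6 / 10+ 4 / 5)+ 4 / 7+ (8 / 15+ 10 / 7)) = -1534 / 33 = -46.48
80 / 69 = 1.16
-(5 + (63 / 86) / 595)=-36559 / 7310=-5.00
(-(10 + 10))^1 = -20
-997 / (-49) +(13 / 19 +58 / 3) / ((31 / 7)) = 2153062 / 86583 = 24.87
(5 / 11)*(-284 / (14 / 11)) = -710 / 7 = -101.43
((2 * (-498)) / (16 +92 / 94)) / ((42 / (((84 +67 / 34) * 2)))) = -11402623 / 47481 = -240.15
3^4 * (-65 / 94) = -5265 / 94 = -56.01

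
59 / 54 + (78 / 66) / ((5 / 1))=1.33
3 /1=3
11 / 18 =0.61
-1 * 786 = -786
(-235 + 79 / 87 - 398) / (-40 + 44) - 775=-81173 / 87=-933.02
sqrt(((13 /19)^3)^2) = 2197 /6859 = 0.32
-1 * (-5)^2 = -25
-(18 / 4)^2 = -81 / 4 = -20.25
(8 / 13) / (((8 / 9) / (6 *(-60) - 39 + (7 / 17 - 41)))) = -67257 / 221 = -304.33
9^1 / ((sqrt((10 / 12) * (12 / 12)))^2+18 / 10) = 270 / 79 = 3.42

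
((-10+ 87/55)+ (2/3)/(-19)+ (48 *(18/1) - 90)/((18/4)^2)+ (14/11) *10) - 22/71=42.19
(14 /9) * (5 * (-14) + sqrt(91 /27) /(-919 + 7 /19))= -980 /9 - 133 * sqrt(273) /706887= -108.89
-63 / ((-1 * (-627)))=-21 / 209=-0.10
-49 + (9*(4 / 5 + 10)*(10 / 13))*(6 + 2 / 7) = 420.98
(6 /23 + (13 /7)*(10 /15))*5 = 3620 /483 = 7.49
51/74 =0.69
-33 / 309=-11 / 103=-0.11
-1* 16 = -16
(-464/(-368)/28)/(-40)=-29/25760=-0.00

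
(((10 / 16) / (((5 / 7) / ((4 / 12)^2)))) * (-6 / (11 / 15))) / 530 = -7 / 4664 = -0.00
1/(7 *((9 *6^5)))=1/489888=0.00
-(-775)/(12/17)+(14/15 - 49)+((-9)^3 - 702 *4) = -49743/20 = -2487.15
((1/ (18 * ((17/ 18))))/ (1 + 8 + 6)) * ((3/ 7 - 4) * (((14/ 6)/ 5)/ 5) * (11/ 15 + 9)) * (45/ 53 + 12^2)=-1.84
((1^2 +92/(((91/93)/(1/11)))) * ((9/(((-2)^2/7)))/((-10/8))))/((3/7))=-200697/715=-280.70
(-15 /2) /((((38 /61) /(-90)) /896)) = 18446400 /19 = 970863.16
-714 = -714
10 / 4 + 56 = 117 / 2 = 58.50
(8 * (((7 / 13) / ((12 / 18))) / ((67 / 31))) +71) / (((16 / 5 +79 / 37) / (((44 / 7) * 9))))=1573746900 / 2005913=784.55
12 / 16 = 3 / 4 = 0.75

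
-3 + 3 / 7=-18 / 7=-2.57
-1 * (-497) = 497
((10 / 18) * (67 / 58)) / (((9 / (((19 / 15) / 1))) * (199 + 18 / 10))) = 6365 / 14150376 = 0.00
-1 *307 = -307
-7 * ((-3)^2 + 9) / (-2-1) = 42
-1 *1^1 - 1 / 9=-10 / 9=-1.11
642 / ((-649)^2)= 642 / 421201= 0.00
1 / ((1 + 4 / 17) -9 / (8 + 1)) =17 / 4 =4.25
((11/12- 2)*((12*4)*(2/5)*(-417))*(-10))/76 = -21684/19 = -1141.26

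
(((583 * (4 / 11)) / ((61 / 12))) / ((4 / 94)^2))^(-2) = 3721 / 1973811445776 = 0.00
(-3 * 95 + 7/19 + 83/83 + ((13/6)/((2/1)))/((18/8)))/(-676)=36314/86697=0.42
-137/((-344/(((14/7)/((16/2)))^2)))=0.02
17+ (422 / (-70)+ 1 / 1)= 419 / 35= 11.97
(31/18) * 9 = 31/2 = 15.50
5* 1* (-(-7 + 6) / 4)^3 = 5 / 64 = 0.08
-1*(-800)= 800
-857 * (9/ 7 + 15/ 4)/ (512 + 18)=-120837/ 14840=-8.14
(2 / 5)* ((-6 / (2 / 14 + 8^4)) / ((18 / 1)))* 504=-2352 / 143365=-0.02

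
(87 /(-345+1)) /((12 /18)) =-261 /688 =-0.38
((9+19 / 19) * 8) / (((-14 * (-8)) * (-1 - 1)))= -5 / 14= -0.36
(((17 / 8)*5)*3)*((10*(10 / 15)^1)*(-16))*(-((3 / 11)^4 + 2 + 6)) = 27218.81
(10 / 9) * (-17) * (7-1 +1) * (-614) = 81184.44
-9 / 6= -1.50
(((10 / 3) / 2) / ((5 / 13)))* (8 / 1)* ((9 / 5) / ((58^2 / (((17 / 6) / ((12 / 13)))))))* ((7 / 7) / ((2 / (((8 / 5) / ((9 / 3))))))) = 2873 / 189225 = 0.02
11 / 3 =3.67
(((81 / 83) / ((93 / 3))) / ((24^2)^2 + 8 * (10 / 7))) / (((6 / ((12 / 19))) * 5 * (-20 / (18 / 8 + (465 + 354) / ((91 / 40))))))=-821583 / 22708128828800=-0.00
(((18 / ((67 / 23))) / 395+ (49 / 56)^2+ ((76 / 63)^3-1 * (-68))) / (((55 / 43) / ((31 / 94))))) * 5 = 39821689676005691 / 437919273348480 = 90.93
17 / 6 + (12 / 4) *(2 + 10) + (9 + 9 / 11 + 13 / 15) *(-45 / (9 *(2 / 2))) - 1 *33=-1047 / 22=-47.59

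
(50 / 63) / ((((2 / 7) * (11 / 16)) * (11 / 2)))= 800 / 1089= 0.73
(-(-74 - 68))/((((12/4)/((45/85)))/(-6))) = -150.35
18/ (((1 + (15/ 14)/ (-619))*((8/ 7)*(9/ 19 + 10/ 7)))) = 36306207/ 4377406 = 8.29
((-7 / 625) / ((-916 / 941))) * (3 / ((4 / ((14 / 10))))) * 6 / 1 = 0.07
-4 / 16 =-1 / 4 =-0.25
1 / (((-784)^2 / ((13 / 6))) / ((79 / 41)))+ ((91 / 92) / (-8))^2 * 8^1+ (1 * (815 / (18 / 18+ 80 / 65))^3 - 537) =95130768746088831730043 / 1950818647174656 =48764537.33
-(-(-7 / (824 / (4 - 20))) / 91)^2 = -4 / 1792921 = -0.00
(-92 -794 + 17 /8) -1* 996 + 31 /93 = -45109 /24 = -1879.54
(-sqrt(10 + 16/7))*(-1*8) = 8*sqrt(602)/7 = 28.04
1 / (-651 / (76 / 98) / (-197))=7486 / 31899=0.23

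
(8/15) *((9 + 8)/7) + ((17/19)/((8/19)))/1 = 2873/840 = 3.42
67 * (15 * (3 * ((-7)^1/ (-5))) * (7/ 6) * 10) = 49245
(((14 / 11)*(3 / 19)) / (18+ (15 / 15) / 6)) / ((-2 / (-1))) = 126 / 22781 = 0.01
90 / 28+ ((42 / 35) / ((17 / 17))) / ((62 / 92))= 10839 / 2170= 4.99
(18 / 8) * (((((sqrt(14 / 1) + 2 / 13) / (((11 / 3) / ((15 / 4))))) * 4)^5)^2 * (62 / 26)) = 138076200883100945673338906250000 * sqrt(14) / 325063112540091870659 + 189596054175255163247739029296875000 / 46484025093233137504237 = 5668069671974.19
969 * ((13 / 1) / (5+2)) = 12597 / 7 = 1799.57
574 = 574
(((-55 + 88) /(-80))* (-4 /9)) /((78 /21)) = 0.05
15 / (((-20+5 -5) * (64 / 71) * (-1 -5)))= 71 / 512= 0.14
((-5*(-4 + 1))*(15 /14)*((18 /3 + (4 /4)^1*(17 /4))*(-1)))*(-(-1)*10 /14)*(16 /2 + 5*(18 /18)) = -599625 /392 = -1529.66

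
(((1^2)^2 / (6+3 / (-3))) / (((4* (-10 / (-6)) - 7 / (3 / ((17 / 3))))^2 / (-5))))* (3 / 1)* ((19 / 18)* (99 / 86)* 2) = -50787 / 299366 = -0.17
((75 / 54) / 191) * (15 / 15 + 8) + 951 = 363307 / 382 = 951.07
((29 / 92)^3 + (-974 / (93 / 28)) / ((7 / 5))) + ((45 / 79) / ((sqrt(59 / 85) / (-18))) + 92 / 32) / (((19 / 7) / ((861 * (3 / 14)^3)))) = -965362309003 / 4815795936 - 1345005 * sqrt(5015) / 2479652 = -238.87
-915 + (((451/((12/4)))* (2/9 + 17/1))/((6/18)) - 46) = 6806.22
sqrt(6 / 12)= 0.71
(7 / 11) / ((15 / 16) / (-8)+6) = 896 / 8283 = 0.11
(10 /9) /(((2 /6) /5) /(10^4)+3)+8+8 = 22100048 /1350003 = 16.37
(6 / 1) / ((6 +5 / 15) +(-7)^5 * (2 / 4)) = -36 / 50383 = -0.00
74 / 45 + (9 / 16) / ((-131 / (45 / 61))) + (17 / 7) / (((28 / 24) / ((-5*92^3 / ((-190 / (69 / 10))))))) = 1576590109425133 / 5356527120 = 294330.65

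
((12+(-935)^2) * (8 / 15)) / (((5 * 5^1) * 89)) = 6993896 / 33375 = 209.55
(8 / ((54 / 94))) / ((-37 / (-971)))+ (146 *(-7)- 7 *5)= -690847 / 999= -691.54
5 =5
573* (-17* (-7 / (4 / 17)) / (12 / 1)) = 386393 / 16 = 24149.56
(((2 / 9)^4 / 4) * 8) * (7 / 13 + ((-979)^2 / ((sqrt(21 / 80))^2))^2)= 2445705002240713184 / 37614213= 65020767608.26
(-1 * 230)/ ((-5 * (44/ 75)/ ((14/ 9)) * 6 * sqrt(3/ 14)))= 43.91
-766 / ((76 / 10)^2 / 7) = -67025 / 722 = -92.83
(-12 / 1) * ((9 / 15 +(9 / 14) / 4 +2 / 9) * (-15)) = 2477 / 14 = 176.93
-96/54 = -16/9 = -1.78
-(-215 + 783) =-568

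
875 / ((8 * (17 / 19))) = 16625 / 136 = 122.24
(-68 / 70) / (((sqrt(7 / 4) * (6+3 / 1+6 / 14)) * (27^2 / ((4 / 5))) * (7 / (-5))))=136 * sqrt(7) / 5893965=0.00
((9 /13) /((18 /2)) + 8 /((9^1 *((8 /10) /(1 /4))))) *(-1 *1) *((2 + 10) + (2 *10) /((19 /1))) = -10292 /2223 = -4.63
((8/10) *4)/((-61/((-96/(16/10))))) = 192/61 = 3.15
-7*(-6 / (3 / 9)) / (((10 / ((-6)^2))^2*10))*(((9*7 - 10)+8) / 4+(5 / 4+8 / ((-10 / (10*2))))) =10206 / 125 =81.65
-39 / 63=-13 / 21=-0.62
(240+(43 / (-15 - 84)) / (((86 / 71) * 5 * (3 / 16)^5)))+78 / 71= -583897178 / 8540235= -68.37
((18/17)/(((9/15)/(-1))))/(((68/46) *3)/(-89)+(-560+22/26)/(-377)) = -100323470/81485199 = -1.23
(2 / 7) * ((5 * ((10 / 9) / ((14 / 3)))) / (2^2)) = 25 / 294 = 0.09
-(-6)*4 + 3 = 27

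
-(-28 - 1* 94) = 122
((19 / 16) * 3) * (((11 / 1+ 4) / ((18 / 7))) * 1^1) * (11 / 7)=1045 / 32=32.66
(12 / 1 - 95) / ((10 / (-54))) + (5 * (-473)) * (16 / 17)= -151103 / 85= -1777.68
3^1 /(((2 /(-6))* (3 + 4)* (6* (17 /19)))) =-57 /238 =-0.24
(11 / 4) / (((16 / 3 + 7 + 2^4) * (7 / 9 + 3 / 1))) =297 / 11560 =0.03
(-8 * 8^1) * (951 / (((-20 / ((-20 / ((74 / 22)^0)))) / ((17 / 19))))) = -1034688 / 19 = -54457.26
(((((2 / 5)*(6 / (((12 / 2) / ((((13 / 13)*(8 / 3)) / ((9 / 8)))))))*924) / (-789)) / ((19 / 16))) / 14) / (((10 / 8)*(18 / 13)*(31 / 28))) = -32800768 / 941060025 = -0.03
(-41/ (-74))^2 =1681/ 5476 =0.31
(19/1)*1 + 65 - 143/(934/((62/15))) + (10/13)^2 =83.96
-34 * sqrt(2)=-48.08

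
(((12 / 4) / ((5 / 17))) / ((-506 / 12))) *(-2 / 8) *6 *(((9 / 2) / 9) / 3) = 153 / 2530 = 0.06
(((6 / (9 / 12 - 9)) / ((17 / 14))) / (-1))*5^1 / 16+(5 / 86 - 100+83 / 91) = -144652399 / 1463462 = -98.84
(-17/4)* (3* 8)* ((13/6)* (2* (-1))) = 442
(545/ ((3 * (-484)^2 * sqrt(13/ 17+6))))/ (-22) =-0.00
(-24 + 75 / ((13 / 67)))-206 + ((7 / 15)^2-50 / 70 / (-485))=311332573 / 1986075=156.76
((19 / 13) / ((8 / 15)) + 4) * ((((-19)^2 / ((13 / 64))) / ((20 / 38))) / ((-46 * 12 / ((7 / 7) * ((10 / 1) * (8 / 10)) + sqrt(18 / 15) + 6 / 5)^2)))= -5159154607 / 1457625 -9616318 * sqrt(30) / 63375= -4370.52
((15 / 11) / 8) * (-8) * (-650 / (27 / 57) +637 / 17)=1021085 / 561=1820.12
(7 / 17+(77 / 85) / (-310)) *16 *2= 172368 / 13175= 13.08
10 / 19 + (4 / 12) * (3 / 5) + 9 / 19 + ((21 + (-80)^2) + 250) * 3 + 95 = 100546 / 5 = 20109.20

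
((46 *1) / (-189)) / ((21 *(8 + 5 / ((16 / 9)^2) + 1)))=-11776 / 10752021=-0.00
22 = 22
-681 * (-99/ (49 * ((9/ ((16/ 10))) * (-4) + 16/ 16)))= -134838/ 2107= -64.00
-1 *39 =-39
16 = 16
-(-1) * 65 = 65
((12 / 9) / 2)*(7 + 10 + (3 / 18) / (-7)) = 713 / 63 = 11.32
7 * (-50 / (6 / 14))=-2450 / 3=-816.67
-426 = -426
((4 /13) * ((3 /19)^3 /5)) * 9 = 972 /445835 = 0.00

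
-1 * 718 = -718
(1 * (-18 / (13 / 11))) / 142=-99 / 923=-0.11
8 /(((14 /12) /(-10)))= -68.57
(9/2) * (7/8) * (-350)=-11025/8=-1378.12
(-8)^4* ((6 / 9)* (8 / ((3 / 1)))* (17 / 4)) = 278528 / 9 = 30947.56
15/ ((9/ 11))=55/ 3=18.33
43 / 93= 0.46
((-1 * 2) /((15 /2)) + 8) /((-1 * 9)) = -116 /135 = -0.86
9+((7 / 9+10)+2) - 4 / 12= 193 / 9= 21.44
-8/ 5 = -1.60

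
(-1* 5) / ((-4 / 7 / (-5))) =-175 / 4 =-43.75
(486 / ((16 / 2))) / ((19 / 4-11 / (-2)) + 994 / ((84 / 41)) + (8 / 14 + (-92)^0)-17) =0.13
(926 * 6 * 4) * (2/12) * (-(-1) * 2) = 7408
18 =18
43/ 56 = 0.77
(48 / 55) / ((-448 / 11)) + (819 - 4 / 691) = 79227427 / 96740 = 818.97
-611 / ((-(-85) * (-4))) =611 / 340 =1.80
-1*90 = -90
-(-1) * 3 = 3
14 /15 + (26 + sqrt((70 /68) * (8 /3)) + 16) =2 * sqrt(1785) /51 + 644 /15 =44.59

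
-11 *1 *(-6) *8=528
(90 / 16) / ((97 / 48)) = 270 / 97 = 2.78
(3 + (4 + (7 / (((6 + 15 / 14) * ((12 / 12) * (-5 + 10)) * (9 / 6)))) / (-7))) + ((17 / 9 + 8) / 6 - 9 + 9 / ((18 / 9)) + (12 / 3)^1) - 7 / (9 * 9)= 35831 / 4455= 8.04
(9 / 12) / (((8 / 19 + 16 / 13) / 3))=741 / 544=1.36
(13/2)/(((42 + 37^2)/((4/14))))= 13/9877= 0.00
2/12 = 0.17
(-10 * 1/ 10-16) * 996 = -16932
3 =3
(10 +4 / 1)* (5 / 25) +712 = 3574 / 5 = 714.80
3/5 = 0.60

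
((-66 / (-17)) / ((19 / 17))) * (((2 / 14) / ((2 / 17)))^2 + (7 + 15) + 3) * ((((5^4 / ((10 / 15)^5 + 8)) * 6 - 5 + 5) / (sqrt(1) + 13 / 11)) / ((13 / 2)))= 286072813125 / 95662112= 2990.45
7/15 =0.47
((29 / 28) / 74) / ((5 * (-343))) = -29 / 3553480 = -0.00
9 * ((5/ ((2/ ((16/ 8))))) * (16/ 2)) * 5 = 1800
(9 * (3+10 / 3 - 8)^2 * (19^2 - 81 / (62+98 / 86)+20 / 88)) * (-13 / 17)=-465822045 / 67694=-6881.29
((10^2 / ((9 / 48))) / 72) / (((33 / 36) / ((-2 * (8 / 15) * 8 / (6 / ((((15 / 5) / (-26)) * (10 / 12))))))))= 12800 / 11583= 1.11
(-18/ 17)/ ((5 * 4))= -9/ 170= -0.05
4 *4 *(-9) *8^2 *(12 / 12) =-9216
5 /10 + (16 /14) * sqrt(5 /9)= 1 /2 + 8 * sqrt(5) /21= 1.35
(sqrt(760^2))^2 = 577600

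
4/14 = 2/7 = 0.29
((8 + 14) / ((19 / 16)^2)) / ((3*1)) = 5632 / 1083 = 5.20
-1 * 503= -503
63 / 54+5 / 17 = 149 / 102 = 1.46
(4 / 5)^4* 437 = 111872 / 625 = 179.00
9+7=16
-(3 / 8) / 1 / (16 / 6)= -9 / 64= -0.14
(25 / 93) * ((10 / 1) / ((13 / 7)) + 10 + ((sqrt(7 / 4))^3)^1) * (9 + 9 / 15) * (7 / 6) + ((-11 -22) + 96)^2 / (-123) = 245 * sqrt(7) / 93 + 696493 / 49569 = 21.02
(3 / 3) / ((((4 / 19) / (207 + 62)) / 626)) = 1599743 / 2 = 799871.50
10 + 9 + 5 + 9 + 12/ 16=135/ 4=33.75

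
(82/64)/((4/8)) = 41/16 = 2.56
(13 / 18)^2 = 0.52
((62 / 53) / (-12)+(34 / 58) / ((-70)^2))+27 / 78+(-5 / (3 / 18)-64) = -27536671261 / 293720700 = -93.75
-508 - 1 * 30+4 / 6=-1612 / 3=-537.33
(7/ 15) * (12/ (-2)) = -14/ 5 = -2.80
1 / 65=0.02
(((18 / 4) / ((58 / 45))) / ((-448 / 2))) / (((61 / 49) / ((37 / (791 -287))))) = -1665 / 1811456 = -0.00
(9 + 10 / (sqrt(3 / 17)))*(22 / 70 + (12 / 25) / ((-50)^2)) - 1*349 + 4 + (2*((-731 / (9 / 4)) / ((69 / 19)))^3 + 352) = -37509216111613126471 / 26193459796875 + 68792*sqrt(51) / 65625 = -1431999.45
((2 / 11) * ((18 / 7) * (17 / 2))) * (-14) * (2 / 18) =-68 / 11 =-6.18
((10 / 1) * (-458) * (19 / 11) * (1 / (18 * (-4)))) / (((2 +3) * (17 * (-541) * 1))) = -4351 / 1821006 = -0.00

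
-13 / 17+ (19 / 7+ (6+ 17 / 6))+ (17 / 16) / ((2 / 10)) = 91937 / 5712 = 16.10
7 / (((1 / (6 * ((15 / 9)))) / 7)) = 490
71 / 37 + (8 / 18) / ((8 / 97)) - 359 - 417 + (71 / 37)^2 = -18851375 / 24642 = -765.01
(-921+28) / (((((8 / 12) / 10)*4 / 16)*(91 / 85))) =-4554300 / 91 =-50047.25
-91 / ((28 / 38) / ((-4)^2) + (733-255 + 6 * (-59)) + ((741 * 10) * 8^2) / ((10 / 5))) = -1976 / 5151585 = -0.00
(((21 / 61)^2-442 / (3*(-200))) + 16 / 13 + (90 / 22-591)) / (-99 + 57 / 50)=93355843937 / 15621479874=5.98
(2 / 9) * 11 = 2.44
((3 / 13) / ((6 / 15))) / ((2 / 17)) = 255 / 52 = 4.90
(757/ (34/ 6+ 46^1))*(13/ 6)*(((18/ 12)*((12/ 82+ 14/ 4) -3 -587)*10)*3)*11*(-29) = 43821195561/ 164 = 267202411.96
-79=-79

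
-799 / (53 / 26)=-391.96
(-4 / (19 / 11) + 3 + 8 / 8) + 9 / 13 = 587 / 247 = 2.38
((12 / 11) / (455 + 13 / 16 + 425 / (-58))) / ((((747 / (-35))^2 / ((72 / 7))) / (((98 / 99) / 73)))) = 254643200 / 341895983348403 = 0.00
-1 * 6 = -6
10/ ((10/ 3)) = 3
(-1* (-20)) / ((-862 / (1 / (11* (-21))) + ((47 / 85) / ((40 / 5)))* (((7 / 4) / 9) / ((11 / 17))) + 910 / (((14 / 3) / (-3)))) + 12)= 316800 / 3145016489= 0.00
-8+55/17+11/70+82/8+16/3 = 78367/7140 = 10.98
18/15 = 6/5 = 1.20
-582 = -582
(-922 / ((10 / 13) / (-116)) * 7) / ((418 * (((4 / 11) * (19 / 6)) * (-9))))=-1216579 / 5415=-224.67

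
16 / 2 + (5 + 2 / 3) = 41 / 3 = 13.67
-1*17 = -17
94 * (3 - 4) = -94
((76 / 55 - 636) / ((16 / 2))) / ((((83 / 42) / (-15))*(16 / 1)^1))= 274869 / 7304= 37.63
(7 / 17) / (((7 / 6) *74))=3 / 629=0.00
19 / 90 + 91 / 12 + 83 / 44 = 4792 / 495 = 9.68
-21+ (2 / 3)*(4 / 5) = -307 / 15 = -20.47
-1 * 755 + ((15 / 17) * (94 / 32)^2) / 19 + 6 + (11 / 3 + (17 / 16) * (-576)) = -336606131 / 248064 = -1356.93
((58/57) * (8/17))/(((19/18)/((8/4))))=5568/6137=0.91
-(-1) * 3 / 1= 3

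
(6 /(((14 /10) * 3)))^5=100000 /16807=5.95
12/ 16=3/ 4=0.75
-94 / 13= -7.23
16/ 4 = 4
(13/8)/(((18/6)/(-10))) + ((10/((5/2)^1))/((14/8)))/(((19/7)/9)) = 493/228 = 2.16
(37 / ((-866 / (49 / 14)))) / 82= -259 / 142024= -0.00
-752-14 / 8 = -3015 / 4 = -753.75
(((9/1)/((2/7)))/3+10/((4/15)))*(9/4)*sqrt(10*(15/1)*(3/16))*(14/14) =405*sqrt(2) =572.76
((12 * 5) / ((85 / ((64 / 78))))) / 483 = 128 / 106743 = 0.00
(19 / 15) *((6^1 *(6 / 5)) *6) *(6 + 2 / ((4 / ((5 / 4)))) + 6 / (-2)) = 4959 / 25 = 198.36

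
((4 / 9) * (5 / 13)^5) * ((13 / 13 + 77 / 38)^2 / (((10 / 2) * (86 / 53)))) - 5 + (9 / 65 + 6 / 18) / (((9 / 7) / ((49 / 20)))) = -31876103289341 / 7780834672650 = -4.10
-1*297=-297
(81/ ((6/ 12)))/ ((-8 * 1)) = -20.25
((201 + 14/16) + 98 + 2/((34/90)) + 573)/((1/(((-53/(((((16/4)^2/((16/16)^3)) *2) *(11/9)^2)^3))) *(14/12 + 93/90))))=-3363938093763/3588577034240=-0.94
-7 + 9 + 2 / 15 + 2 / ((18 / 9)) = 47 / 15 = 3.13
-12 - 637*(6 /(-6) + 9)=-5108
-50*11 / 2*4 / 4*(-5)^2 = -6875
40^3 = 64000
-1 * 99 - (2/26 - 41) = -755/13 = -58.08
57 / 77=0.74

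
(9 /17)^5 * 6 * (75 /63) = 2952450 /9938999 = 0.30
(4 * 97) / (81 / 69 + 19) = 2231 / 116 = 19.23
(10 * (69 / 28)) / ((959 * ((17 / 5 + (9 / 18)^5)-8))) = -27600 / 4907203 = -0.01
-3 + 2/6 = -8/3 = -2.67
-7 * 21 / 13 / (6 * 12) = -49 / 312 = -0.16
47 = 47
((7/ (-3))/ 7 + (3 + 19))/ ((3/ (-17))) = -1105/ 9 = -122.78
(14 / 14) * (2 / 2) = 1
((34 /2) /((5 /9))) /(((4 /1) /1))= 153 /20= 7.65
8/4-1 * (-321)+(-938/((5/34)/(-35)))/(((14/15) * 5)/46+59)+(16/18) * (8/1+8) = 75505627/18351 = 4114.52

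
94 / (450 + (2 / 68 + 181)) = 3196 / 21455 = 0.15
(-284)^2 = 80656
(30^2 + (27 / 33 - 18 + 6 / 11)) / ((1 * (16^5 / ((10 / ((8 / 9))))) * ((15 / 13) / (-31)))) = -11747853 / 46137344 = -0.25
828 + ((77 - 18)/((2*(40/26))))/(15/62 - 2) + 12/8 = 1784533/2180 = 818.59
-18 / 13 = -1.38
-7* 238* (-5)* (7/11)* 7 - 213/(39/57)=5261693/143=36795.06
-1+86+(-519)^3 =-139798274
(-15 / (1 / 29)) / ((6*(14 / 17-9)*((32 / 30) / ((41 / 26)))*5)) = 303195 / 115648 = 2.62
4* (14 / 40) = 7 / 5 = 1.40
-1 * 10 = -10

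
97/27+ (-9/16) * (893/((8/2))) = -210791/1728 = -121.99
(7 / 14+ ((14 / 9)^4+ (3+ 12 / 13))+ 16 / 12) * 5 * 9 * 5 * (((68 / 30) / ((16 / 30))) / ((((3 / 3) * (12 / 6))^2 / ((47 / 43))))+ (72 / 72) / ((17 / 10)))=337772338975 / 73895328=4570.96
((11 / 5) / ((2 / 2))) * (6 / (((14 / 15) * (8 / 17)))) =1683 / 56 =30.05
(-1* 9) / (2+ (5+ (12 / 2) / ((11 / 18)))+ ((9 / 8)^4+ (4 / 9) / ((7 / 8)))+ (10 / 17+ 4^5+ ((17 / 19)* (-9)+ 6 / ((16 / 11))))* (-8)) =8251600896 / 7468942881601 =0.00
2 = 2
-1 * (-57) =57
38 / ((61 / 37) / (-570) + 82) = 0.46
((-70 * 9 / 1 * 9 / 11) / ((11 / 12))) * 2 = -1124.63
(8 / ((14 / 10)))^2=1600 / 49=32.65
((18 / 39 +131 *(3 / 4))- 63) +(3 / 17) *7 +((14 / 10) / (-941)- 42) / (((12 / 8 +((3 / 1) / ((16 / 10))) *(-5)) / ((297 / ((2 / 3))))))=10036326789 / 4159220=2413.03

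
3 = 3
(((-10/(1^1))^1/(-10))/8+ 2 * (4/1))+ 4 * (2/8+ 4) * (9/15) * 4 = 1957/40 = 48.92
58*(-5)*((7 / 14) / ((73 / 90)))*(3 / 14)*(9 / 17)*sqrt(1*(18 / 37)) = -528525*sqrt(74) / 321419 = -14.15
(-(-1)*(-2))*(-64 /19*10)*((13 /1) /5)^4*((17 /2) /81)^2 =528264256 /15582375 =33.90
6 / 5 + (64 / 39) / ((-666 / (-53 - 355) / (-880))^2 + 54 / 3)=16228304502314 / 12568700258595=1.29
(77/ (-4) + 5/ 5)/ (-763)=73/ 3052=0.02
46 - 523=-477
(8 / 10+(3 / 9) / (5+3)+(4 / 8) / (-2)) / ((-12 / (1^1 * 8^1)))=-71 / 180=-0.39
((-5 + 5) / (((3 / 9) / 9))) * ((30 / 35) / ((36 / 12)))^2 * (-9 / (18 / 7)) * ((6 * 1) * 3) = 0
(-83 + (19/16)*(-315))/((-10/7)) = 51191/160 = 319.94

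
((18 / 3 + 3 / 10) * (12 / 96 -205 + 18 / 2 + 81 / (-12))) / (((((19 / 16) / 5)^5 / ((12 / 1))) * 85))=-10039099392000 / 42093683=-238494.20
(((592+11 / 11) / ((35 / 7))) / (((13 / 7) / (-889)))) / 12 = -4731.08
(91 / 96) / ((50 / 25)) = 91 / 192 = 0.47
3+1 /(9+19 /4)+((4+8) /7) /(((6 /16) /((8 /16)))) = 2063 /385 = 5.36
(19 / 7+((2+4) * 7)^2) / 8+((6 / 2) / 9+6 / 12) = 37241 / 168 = 221.67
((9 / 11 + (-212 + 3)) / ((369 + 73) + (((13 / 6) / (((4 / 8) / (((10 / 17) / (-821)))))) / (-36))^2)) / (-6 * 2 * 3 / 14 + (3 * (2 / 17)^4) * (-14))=126750486262367780820 / 694161203092866023801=0.18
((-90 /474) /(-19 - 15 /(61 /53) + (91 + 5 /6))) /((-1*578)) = 2745 /499702097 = 0.00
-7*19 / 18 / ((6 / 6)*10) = -133 / 180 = -0.74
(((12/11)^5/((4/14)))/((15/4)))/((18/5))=64512/161051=0.40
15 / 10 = 3 / 2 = 1.50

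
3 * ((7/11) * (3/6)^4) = 21/176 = 0.12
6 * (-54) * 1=-324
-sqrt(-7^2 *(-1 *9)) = -21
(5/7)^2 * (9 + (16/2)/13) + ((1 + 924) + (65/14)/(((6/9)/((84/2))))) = 1557345/1274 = 1222.41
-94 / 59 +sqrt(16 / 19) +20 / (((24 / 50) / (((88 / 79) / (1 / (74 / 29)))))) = 4* sqrt(19) / 19 +47379938 / 405507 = 117.76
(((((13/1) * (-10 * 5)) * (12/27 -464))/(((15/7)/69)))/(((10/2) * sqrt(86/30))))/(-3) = -17463992 * sqrt(645)/1161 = -382024.45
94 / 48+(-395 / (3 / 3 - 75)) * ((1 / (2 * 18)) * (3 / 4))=7351 / 3552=2.07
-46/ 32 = -23/ 16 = -1.44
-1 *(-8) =8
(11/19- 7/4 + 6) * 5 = 1835/76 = 24.14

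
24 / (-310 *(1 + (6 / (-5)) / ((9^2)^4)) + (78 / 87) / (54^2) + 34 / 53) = -0.08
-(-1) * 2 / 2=1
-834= -834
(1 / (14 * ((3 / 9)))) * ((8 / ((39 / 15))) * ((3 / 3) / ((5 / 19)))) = 228 / 91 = 2.51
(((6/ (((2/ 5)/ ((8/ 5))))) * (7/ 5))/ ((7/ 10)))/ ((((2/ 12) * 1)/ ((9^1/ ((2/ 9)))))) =11664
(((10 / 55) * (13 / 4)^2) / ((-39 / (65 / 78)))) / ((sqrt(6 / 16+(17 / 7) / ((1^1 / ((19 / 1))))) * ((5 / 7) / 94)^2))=-1407133 * sqrt(36470) / 2578950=-104.20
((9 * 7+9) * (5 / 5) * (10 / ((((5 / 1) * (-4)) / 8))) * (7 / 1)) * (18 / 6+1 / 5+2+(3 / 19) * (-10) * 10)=2028096 / 95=21348.38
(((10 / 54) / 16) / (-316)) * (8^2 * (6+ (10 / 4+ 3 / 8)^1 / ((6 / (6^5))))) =-6220 / 711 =-8.75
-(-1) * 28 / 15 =28 / 15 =1.87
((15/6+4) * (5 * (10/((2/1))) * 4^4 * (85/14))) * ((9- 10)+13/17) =-416000/7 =-59428.57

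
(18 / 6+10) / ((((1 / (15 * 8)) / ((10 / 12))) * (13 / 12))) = 1200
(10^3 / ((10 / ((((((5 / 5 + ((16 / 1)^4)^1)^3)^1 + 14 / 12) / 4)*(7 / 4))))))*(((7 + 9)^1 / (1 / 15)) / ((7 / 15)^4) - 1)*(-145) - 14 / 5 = -371859931462970853860849623 / 41160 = -9034497848954588286220.84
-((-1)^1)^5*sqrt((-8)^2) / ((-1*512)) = -1 / 64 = -0.02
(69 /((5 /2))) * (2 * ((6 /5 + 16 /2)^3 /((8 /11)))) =36939012 /625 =59102.42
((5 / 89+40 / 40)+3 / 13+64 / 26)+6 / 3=5.75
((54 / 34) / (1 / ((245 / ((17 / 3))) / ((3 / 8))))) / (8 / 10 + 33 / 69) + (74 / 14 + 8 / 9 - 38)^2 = 1326103825 / 1147041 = 1156.11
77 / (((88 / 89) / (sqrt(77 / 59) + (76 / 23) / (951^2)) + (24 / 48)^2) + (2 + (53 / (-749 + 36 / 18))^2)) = 228293816535756751779603111332920788 / 5700927861606747857603203791893941 - 1300000542885238737964757143522176 *sqrt(4543) / 5700927861606747857603203791893941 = 24.68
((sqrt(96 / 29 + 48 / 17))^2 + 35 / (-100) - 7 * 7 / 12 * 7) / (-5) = 168602 / 36975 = 4.56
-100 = -100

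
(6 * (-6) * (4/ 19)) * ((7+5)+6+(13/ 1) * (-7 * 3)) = 36720/ 19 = 1932.63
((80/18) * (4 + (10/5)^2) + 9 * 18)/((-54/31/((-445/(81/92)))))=1128265460/19683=57321.82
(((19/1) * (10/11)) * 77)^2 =1768900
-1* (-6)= 6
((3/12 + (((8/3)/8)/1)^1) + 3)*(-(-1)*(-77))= -3311/12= -275.92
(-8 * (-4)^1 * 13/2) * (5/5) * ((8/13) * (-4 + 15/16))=-392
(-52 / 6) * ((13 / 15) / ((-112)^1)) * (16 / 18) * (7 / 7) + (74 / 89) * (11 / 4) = 1183927 / 504630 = 2.35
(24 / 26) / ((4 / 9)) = 27 / 13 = 2.08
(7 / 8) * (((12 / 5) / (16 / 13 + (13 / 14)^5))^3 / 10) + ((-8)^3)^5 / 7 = -1973728573764752081378362348826918912 / 392677180126205868648125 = -5026338869832.97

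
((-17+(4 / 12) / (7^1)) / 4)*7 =-89 / 3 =-29.67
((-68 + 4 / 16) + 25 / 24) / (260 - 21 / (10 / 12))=-8005 / 28176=-0.28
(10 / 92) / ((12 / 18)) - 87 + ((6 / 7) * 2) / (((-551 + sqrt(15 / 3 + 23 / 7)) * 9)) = -1756332719 / 20225556 - 4 * sqrt(406) / 44628129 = -86.84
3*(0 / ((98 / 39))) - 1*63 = -63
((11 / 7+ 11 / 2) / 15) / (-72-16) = -3 / 560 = -0.01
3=3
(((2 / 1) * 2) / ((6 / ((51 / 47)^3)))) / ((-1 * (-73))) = 88434 / 7579079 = 0.01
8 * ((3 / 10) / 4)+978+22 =5003 / 5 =1000.60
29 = 29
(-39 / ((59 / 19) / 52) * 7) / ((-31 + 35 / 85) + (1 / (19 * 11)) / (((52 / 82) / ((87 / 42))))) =116277297136 / 777606371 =149.53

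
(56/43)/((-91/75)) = -600/559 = -1.07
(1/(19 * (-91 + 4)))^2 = 1/2732409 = 0.00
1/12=0.08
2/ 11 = 0.18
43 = 43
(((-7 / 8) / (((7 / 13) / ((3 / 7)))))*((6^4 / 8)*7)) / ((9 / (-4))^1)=351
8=8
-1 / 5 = -0.20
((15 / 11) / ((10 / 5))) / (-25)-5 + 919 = 100537 / 110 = 913.97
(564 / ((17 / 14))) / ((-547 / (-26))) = 205296 / 9299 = 22.08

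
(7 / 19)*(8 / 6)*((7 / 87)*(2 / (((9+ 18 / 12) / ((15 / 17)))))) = 560 / 84303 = 0.01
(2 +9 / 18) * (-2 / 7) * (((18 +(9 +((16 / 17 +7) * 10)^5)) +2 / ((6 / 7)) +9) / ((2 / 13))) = -874386530925931075 / 59633994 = -14662551881.50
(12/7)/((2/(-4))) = -24/7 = -3.43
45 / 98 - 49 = -48.54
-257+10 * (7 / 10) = -250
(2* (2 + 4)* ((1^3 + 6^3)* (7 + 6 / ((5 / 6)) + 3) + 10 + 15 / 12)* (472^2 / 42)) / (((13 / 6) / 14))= 100083038592 / 65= 1539739055.26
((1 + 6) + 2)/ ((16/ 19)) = 171/ 16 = 10.69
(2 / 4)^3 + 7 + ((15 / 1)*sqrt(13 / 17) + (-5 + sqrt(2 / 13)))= sqrt(26) / 13 + 17 / 8 + 15*sqrt(221) / 17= 15.63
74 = 74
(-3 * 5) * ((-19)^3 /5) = 20577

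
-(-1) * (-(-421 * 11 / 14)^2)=-21446161 / 196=-109419.19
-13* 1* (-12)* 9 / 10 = 702 / 5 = 140.40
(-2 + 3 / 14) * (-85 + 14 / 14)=150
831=831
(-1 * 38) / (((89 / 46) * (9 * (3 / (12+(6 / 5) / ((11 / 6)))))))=-405536 / 44055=-9.21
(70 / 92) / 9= 35 / 414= 0.08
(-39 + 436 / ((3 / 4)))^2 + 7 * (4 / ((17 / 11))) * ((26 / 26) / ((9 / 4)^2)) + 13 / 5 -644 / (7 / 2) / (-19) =38478095134 / 130815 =294141.31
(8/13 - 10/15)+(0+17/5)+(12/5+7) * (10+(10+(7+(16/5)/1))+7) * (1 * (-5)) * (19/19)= -68057/39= -1745.05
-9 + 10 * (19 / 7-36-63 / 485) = -233003 / 679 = -343.16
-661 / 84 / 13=-661 / 1092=-0.61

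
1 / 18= 0.06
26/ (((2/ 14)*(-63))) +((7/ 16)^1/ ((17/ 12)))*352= 16190/ 153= 105.82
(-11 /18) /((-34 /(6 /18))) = 11 /1836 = 0.01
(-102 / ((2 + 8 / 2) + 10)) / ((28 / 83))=-4233 / 224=-18.90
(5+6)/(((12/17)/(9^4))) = 408969/4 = 102242.25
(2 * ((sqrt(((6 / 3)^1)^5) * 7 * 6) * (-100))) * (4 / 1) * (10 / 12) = -112000 * sqrt(2) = -158391.92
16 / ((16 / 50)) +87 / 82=4187 / 82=51.06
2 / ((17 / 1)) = 2 / 17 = 0.12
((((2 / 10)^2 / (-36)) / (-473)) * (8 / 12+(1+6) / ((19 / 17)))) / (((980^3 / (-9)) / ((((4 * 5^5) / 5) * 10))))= -395 / 101501910048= -0.00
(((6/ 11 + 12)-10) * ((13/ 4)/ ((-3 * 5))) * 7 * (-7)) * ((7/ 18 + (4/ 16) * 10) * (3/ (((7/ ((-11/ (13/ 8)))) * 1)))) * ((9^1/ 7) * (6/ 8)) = -1092/ 5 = -218.40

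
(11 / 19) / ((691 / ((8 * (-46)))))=-4048 / 13129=-0.31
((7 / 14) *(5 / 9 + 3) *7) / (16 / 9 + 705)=112 / 6361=0.02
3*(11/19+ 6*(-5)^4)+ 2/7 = 1496519/133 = 11252.02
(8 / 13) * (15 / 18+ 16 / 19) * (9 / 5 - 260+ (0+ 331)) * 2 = 42784 / 285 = 150.12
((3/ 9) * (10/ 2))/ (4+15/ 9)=5/ 17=0.29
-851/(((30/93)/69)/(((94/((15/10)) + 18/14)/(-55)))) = 814882709/3850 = 211657.85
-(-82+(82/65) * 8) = 4674/65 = 71.91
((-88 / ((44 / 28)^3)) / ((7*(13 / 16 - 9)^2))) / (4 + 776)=-25088 / 404913795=-0.00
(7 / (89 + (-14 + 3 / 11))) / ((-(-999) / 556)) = 10703 / 206793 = 0.05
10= 10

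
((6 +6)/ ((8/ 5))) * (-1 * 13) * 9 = -1755/ 2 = -877.50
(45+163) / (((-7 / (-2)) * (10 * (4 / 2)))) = 104 / 35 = 2.97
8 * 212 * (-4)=-6784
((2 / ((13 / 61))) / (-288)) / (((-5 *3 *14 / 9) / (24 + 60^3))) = 549061 / 1820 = 301.68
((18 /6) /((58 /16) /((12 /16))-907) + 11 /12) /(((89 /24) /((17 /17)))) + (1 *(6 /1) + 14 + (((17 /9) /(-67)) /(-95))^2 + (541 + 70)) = 997949834044665998 /1580919908642325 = 631.25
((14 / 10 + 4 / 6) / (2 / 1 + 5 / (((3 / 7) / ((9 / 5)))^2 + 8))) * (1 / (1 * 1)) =0.79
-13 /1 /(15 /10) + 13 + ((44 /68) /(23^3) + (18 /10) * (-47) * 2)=-511512682 /3102585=-164.87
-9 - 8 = -17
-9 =-9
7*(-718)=-5026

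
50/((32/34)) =425/8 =53.12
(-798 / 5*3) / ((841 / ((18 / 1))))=-43092 / 4205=-10.25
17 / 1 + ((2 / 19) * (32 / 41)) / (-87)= 1152077 / 67773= 17.00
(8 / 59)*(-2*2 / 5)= -32 / 295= -0.11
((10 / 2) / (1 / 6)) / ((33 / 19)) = 17.27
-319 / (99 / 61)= -1769 / 9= -196.56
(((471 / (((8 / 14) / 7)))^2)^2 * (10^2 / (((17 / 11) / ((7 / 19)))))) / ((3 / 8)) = 182044443563378601975 / 2584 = 70450636053939087.45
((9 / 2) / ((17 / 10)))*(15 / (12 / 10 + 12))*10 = 5625 / 187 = 30.08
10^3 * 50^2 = 2500000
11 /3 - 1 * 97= -280 /3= -93.33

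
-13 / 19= -0.68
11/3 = 3.67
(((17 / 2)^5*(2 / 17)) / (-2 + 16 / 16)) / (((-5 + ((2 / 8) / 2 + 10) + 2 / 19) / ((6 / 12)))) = -1586899 / 3180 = -499.02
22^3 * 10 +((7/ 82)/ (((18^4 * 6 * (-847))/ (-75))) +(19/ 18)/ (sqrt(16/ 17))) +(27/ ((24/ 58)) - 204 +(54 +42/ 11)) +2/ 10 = 19 * sqrt(17)/ 72 +1108224849395789/ 10415718720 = 106400.36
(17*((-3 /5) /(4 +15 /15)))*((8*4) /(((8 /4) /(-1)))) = 816 /25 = 32.64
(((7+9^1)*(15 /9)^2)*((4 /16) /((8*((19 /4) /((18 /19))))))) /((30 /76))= 40 /57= 0.70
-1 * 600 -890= -1490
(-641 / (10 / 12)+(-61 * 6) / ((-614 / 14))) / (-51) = 14.92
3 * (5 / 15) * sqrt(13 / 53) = sqrt(689) / 53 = 0.50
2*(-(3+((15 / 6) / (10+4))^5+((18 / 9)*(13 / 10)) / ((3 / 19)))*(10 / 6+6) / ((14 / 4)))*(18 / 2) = -115585909613 / 150590720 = -767.55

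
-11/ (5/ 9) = -99/ 5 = -19.80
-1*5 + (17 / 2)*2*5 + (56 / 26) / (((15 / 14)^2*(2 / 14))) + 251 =1006591 / 2925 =344.13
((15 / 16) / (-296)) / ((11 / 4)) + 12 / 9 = 52051 / 39072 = 1.33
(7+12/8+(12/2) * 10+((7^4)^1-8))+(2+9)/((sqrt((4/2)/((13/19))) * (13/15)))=165 * sqrt(494)/494+4923/2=2468.92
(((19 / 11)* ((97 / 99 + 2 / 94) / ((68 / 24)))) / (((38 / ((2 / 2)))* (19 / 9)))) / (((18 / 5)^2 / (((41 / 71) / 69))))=140425 / 28584988938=0.00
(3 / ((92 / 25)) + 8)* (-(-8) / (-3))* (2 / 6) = -7.84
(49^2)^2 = 5764801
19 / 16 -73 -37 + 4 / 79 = -137475 / 1264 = -108.76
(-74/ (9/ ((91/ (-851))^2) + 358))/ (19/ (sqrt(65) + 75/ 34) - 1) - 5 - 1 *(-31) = 8826498874596/ 339877914101 - 1922772488 *sqrt(65)/ 339877914101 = 25.92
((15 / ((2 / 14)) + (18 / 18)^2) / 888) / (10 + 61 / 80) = 1060 / 95571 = 0.01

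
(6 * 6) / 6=6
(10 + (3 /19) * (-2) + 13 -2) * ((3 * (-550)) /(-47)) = 648450 /893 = 726.15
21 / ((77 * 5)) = 3 / 55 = 0.05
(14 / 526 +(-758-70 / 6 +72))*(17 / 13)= -9357446 / 10257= -912.30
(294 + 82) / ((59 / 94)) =35344 / 59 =599.05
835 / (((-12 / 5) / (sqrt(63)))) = -4175*sqrt(7) / 4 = -2761.50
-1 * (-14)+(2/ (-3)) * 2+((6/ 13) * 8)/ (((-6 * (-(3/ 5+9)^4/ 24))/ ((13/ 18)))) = 6304369/ 497664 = 12.67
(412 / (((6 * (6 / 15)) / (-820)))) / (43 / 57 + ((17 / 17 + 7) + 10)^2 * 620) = -8023700 / 11450203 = -0.70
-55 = -55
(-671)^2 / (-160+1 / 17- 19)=-7654097 / 3042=-2516.14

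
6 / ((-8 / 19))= -57 / 4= -14.25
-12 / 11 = -1.09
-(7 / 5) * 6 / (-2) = 21 / 5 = 4.20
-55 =-55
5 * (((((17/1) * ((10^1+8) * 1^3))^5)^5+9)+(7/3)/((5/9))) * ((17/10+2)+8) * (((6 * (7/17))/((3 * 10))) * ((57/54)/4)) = 600856362064675809796627732005964912322941682716199850193201454817/3400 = 176722459430787002881361100000000000000000000000000000000000000.00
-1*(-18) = 18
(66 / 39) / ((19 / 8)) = 176 / 247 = 0.71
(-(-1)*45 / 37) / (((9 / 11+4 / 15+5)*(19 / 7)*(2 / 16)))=103950 / 176453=0.59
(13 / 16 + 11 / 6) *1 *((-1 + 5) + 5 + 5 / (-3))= 1397 / 72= 19.40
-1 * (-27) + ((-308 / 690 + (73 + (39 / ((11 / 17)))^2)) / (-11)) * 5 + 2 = -152016725 / 91839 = -1655.25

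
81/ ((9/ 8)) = 72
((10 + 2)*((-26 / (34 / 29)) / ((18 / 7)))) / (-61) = 5278 / 3111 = 1.70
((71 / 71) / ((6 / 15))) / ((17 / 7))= 35 / 34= 1.03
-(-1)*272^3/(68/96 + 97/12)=482967552/211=2288945.74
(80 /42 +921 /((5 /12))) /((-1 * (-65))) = 232292 /6825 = 34.04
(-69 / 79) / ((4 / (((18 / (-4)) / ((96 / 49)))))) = 10143 / 20224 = 0.50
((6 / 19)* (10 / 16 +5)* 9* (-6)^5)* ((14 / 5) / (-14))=472392 / 19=24862.74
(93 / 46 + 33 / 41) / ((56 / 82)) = 5331 / 1288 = 4.14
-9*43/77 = -387/77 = -5.03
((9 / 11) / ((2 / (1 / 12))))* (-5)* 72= -135 / 11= -12.27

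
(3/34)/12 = 1/136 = 0.01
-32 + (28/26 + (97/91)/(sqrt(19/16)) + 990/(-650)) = -2109/65 + 388 * sqrt(19)/1729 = -31.47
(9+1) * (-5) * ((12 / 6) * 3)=-300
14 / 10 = 7 / 5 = 1.40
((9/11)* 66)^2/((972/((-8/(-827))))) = 24/827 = 0.03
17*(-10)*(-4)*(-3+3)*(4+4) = 0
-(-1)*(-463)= -463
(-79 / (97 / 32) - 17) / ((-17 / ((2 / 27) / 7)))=8354 / 311661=0.03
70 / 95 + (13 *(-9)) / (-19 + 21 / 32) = 79354 / 11153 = 7.12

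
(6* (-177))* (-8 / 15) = 2832 / 5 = 566.40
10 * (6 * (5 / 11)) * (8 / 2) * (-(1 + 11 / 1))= -14400 / 11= -1309.09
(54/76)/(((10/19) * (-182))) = -27/3640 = -0.01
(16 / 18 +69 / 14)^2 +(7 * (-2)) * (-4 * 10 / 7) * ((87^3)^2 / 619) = 56042158484.12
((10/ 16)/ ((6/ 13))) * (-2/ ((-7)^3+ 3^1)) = 13/ 1632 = 0.01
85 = 85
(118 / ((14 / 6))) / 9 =118 / 21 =5.62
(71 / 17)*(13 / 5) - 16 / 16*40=-2477 / 85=-29.14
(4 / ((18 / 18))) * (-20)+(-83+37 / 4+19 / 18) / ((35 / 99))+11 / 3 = -281.95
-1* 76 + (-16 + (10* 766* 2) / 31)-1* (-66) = 14514 / 31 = 468.19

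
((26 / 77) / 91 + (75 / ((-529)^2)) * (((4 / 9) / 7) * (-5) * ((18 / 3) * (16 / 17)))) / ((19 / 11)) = 435926 / 233107553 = 0.00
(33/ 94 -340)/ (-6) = 31927/ 564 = 56.61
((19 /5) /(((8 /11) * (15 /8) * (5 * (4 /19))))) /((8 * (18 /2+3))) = 3971 /144000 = 0.03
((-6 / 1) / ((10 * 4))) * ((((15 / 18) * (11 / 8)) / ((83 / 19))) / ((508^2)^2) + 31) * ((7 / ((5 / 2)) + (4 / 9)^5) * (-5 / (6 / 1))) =3420801907977559429387 / 313340636831403294720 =10.92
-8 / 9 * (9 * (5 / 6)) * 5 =-100 / 3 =-33.33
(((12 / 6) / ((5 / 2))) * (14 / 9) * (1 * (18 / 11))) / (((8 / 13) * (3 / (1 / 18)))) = 0.06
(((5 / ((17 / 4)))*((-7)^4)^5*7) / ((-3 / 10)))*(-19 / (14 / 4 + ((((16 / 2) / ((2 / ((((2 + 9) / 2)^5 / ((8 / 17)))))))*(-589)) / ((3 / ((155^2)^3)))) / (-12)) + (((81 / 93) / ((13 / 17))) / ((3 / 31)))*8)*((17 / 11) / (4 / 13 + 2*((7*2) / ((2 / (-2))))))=257378131748955669093392125070756787334440 / 22362370107915367242439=11509429926564640144.00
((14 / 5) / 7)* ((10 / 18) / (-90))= -1 / 405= -0.00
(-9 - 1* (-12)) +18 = 21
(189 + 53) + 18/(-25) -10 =5782/25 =231.28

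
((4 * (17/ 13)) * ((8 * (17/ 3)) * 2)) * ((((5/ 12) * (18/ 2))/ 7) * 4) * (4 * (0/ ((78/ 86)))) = 0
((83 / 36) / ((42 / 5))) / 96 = 415 / 145152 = 0.00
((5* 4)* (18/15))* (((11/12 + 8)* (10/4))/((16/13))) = 6955/16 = 434.69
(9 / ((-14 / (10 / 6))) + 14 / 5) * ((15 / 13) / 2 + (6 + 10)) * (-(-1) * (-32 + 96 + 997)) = 55332211 / 1820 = 30402.31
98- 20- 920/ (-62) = 2878/ 31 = 92.84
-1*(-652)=652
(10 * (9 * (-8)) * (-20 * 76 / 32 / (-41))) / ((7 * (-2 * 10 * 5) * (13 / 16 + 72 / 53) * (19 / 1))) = 0.03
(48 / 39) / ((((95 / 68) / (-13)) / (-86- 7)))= 101184 / 95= 1065.09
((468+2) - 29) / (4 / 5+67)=6.50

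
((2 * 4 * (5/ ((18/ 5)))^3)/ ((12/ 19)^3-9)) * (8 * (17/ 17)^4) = -857375000/ 43742187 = -19.60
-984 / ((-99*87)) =328 / 2871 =0.11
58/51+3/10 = 733/510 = 1.44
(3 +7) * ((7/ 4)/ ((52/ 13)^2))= 35/ 32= 1.09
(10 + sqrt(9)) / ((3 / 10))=130 / 3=43.33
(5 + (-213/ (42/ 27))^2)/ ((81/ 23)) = 84544987/ 15876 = 5325.33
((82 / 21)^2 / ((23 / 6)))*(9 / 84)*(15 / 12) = 8405 / 15778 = 0.53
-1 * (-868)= 868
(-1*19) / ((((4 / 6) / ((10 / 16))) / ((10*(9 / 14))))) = -12825 / 112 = -114.51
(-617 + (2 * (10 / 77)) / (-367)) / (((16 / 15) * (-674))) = 261537345 / 304745056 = 0.86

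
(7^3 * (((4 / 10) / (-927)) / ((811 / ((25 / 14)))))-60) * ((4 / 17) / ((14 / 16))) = -1443458080 / 89463843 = -16.13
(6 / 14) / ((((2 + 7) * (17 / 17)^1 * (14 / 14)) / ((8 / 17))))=8 / 357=0.02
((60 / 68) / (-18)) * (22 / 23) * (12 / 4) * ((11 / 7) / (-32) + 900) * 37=-4683.89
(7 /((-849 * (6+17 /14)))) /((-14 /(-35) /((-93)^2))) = -706335 /28583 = -24.71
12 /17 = 0.71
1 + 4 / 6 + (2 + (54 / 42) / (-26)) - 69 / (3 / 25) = -311975 / 546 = -571.38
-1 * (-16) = 16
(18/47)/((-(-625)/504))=9072/29375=0.31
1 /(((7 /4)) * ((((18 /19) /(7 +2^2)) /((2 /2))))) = 418 /63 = 6.63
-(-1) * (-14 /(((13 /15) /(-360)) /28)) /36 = 58800 /13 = 4523.08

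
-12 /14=-6 /7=-0.86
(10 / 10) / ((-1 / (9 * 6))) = -54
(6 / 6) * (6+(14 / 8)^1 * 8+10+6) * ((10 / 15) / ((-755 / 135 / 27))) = -115.87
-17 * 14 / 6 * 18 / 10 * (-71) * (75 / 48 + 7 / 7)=1039227 / 80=12990.34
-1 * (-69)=69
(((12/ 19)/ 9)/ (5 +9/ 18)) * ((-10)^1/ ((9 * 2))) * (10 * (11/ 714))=-200/ 183141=-0.00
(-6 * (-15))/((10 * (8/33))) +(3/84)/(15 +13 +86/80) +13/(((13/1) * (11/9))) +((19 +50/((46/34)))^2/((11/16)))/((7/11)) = 389527289881/54139976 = 7194.82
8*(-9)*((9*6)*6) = -23328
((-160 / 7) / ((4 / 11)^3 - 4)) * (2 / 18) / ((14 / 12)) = 21296 / 38661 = 0.55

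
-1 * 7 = -7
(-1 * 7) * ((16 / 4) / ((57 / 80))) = -2240 / 57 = -39.30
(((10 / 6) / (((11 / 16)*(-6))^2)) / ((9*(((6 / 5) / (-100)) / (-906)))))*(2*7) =338240000 / 29403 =11503.59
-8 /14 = -4 /7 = -0.57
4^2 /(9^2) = 0.20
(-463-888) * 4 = -5404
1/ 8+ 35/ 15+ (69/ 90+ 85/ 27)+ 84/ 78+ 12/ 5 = 27659/ 2808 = 9.85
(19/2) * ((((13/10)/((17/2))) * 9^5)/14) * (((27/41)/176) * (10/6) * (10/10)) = 131265927/3434816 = 38.22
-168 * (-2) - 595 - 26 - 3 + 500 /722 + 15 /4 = -409457 /1444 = -283.56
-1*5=-5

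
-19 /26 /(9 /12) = -38 /39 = -0.97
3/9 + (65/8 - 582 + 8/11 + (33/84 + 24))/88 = -959891/162624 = -5.90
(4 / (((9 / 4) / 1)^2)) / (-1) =-64 / 81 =-0.79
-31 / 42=-0.74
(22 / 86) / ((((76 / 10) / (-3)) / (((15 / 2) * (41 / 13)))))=-101475 / 42484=-2.39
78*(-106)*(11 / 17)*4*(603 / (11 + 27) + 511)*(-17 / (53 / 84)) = 5771814048 / 19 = 303779686.74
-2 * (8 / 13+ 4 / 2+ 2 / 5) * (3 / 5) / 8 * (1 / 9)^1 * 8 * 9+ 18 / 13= -726 / 325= -2.23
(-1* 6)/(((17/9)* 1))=-54/17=-3.18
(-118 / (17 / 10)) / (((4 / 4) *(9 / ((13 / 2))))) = -7670 / 153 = -50.13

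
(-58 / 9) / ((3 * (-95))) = 58 / 2565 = 0.02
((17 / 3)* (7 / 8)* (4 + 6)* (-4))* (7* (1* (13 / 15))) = -10829 / 9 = -1203.22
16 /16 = 1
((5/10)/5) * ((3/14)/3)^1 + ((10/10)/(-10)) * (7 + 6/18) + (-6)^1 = -6.73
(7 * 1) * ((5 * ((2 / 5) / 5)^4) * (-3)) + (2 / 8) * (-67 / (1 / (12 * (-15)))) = 235546539 / 78125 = 3015.00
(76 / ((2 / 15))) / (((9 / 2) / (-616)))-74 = -234302 / 3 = -78100.67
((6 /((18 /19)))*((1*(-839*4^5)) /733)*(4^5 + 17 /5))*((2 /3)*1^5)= -167708502016 /32985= -5084386.90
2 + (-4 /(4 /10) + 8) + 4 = 4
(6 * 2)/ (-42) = -2/ 7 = -0.29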